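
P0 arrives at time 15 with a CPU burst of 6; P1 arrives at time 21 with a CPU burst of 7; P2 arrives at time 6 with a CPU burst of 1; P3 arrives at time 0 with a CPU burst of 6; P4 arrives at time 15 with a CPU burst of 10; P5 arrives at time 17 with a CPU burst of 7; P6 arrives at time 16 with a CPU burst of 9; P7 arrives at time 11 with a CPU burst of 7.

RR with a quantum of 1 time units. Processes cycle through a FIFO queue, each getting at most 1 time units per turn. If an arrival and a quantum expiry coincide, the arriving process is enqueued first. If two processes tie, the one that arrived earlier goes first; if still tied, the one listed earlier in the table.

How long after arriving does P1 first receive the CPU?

Gantt: | P3 0-6 | P2 6-7 | idle 7-11 | P7 11-15 | P0 15-16 | P4 16-17 | P7 17-18 | P6 18-19 | P0 19-20 | P5 20-21 | P4 21-22 | P7 22-23 | P6 23-24 | P0 24-25 | P1 25-26 | P5 26-27 | P4 27-28 | P7 28-29 | P6 29-30 | P0 30-31 | P1 31-32 | P5 32-33 | P4 33-34 | P6 34-35 | P0 35-36 | P1 36-37 | P5 37-38 | P4 38-39 | P6 39-40 | P0 40-41 | P1 41-42 | P5 42-43 | P4 43-44 | P6 44-45 | P1 45-46 | P5 46-47 | P4 47-48 | P6 48-49 | P1 49-50 | P5 50-51 | P4 51-52 | P6 52-53 | P1 53-54 | P4 54-55 | P6 55-56 | P4 56-57 |
Completion: P0=41  P1=54  P2=7  P3=6  P4=57  P5=51  P6=56  P7=29
Turnaround (C−A): P0=26  P1=33  P2=1  P3=6  P4=42  P5=34  P6=40  P7=18
Response(P1) = first start − arrival = 25 − 21 = 4

4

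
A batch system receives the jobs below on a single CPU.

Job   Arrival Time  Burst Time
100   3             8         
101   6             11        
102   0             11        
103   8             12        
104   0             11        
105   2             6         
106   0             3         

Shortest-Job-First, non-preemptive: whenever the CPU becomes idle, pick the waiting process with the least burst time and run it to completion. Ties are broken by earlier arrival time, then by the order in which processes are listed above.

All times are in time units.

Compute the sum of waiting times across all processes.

Schedule: | 106 0-3 | 105 3-9 | 100 9-17 | 102 17-28 | 104 28-39 | 101 39-50 | 103 50-62 |
Completion: 100=17  101=50  102=28  103=62  104=39  105=9  106=3
Turnaround (C−A): 100=14  101=44  102=28  103=54  104=39  105=7  106=3
Waiting = turnaround − burst: 100=6, 101=33, 102=17, 103=42, 104=28, 105=1, 106=0
Total waiting = 6 + 33 + 17 + 42 + 28 + 1 + 0 = 127

127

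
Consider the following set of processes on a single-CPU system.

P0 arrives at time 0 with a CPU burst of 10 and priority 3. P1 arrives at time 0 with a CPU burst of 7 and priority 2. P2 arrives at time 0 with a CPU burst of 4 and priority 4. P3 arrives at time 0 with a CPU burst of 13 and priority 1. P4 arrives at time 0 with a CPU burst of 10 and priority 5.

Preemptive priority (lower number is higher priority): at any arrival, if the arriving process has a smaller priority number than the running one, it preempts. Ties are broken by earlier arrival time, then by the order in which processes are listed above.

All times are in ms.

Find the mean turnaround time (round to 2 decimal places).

Schedule: | P3 0-13 | P1 13-20 | P0 20-30 | P2 30-34 | P4 34-44 |
Completion: P0=30  P1=20  P2=34  P3=13  P4=44
Turnaround times: P0=30, P1=20, P2=34, P3=13, P4=44
Average turnaround = (30+20+34+13+44) / 5 = 141/5 = 28.20

28.20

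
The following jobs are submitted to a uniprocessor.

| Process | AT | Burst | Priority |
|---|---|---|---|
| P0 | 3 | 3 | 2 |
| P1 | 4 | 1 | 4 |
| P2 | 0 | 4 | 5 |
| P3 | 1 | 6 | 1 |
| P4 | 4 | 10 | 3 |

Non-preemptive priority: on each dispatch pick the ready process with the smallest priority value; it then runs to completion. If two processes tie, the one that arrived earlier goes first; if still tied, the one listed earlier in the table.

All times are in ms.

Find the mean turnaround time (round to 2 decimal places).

Timeline: | P2 0-4 | P3 4-10 | P0 10-13 | P4 13-23 | P1 23-24 |
Completion: P0=13  P1=24  P2=4  P3=10  P4=23
Turnaround times: P0=10, P1=20, P2=4, P3=9, P4=19
Average turnaround = (10+20+4+9+19) / 5 = 62/5 = 12.40

12.40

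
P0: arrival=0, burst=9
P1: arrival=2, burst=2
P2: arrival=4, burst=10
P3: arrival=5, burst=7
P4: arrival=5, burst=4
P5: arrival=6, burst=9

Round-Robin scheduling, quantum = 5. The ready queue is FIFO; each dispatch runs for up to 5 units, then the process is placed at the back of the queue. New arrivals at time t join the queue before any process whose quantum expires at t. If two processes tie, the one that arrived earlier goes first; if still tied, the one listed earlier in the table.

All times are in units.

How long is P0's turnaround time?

Timeline: | P0 0-5 | P1 5-7 | P2 7-12 | P3 12-17 | P4 17-21 | P0 21-25 | P5 25-30 | P2 30-35 | P3 35-37 | P5 37-41 |
Completion: P0=25  P1=7  P2=35  P3=37  P4=21  P5=41
Turnaround(P0) = completion − arrival = 25 − 0 = 25

25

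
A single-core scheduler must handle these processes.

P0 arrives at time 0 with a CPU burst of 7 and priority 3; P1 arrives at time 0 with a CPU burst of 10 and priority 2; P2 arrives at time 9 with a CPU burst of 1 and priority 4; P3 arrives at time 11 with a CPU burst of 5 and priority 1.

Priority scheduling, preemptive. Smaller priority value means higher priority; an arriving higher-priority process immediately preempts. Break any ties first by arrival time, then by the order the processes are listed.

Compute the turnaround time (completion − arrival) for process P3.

Gantt: | P1 0-10 | P0 10-11 | P3 11-16 | P0 16-22 | P2 22-23 |
Completion: P0=22  P1=10  P2=23  P3=16
Turnaround(P3) = completion − arrival = 16 − 11 = 5

5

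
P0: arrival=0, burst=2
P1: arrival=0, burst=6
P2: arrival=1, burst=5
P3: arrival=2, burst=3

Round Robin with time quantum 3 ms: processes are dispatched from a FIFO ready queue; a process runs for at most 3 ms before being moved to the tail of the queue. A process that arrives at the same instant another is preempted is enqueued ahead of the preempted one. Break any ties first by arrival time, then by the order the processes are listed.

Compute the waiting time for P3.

6

Timeline: | P0 0-2 | P1 2-5 | P2 5-8 | P3 8-11 | P1 11-14 | P2 14-16 |
Completion: P0=2  P1=14  P2=16  P3=11
Waiting(P3) = turnaround − burst = 9 − 3 = 6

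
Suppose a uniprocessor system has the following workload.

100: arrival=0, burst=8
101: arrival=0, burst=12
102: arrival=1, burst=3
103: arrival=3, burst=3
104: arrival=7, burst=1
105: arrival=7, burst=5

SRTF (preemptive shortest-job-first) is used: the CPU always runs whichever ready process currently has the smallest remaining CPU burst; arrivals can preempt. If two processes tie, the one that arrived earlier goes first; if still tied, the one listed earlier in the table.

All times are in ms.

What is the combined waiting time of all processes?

34

Gantt: | 100 0-1 | 102 1-4 | 103 4-7 | 104 7-8 | 105 8-13 | 100 13-20 | 101 20-32 |
Completion: 100=20  101=32  102=4  103=7  104=8  105=13
Turnaround (C−A): 100=20  101=32  102=3  103=4  104=1  105=6
Waiting = turnaround − burst: 100=12, 101=20, 102=0, 103=1, 104=0, 105=1
Total waiting = 12 + 20 + 0 + 1 + 0 + 1 = 34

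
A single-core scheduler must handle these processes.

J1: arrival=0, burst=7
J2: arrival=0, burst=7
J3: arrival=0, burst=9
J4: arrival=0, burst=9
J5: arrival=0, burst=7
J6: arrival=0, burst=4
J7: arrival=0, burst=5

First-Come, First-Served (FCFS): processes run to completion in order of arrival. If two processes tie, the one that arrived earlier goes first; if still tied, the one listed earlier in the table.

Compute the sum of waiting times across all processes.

158

Timeline: | J1 0-7 | J2 7-14 | J3 14-23 | J4 23-32 | J5 32-39 | J6 39-43 | J7 43-48 |
Completion: J1=7  J2=14  J3=23  J4=32  J5=39  J6=43  J7=48
Turnaround (C−A): J1=7  J2=14  J3=23  J4=32  J5=39  J6=43  J7=48
Waiting = turnaround − burst: J1=0, J2=7, J3=14, J4=23, J5=32, J6=39, J7=43
Total waiting = 0 + 7 + 14 + 23 + 32 + 39 + 43 = 158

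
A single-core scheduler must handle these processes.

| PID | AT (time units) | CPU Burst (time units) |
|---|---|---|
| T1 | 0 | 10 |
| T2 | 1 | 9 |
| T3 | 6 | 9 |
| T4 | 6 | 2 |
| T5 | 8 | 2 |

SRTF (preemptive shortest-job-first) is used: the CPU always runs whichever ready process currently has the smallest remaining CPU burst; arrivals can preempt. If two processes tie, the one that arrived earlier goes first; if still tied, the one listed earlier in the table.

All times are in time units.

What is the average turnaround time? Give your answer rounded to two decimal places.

Schedule: | T1 0-6 | T4 6-8 | T5 8-10 | T1 10-14 | T2 14-23 | T3 23-32 |
Completion: T1=14  T2=23  T3=32  T4=8  T5=10
Turnaround times: T1=14, T2=22, T3=26, T4=2, T5=2
Average turnaround = (14+22+26+2+2) / 5 = 66/5 = 13.20

13.20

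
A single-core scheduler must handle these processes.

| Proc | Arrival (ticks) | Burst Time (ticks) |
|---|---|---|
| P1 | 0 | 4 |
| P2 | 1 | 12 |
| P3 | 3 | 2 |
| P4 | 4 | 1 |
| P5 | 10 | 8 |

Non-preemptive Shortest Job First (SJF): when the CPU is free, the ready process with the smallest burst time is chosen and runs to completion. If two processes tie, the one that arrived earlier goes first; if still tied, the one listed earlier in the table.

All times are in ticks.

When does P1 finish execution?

Schedule: | P1 0-4 | P4 4-5 | P3 5-7 | P2 7-19 | P5 19-27 |
Completion: P1=4  P2=19  P3=7  P4=5  P5=27
Turnaround (C−A): P1=4  P2=18  P3=4  P4=1  P5=17

4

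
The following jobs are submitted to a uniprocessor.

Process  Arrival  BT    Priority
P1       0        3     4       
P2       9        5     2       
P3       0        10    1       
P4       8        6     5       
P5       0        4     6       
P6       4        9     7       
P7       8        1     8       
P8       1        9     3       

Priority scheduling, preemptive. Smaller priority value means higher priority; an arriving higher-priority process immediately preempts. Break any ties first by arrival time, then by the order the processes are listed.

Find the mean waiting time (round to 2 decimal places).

Timeline: | P3 0-10 | P2 10-15 | P8 15-24 | P1 24-27 | P4 27-33 | P5 33-37 | P6 37-46 | P7 46-47 |
Completion: P1=27  P2=15  P3=10  P4=33  P5=37  P6=46  P7=47  P8=24
Waiting times: P1=24, P2=1, P3=0, P4=19, P5=33, P6=33, P7=38, P8=14
Average waiting = (24+1+0+19+33+33+38+14) / 8 = 162/8 = 20.25

20.25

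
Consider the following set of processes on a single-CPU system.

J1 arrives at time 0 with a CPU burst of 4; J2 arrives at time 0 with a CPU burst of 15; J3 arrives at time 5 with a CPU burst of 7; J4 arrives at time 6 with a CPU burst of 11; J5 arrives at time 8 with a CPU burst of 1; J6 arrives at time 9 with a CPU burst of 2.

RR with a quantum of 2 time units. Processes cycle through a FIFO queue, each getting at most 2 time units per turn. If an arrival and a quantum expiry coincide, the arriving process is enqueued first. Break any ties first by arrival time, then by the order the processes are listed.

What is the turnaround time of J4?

33

Timeline: | J1 0-2 | J2 2-4 | J1 4-6 | J2 6-8 | J3 8-10 | J4 10-12 | J5 12-13 | J2 13-15 | J6 15-17 | J3 17-19 | J4 19-21 | J2 21-23 | J3 23-25 | J4 25-27 | J2 27-29 | J3 29-30 | J4 30-32 | J2 32-34 | J4 34-36 | J2 36-38 | J4 38-39 | J2 39-40 |
Completion: J1=6  J2=40  J3=30  J4=39  J5=13  J6=17
Turnaround(J4) = completion − arrival = 39 − 6 = 33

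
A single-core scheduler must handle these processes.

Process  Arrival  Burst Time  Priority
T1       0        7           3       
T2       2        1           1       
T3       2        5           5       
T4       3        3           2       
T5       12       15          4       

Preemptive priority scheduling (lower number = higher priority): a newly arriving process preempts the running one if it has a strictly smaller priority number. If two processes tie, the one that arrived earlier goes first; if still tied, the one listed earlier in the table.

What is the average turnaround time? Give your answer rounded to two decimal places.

11.80

Schedule: | T1 0-2 | T2 2-3 | T4 3-6 | T1 6-11 | T3 11-12 | T5 12-27 | T3 27-31 |
Completion: T1=11  T2=3  T3=31  T4=6  T5=27
Turnaround (C−A): T1=11  T2=1  T3=29  T4=3  T5=15
Turnaround times: T1=11, T2=1, T3=29, T4=3, T5=15
Average turnaround = (11+1+29+3+15) / 5 = 59/5 = 11.80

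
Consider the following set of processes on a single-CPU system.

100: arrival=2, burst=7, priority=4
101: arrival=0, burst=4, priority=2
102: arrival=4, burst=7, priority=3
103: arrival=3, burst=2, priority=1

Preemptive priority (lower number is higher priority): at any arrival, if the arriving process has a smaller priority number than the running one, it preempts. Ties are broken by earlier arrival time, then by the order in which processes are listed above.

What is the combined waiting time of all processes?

15

Schedule: | 101 0-3 | 103 3-5 | 101 5-6 | 102 6-13 | 100 13-20 |
Completion: 100=20  101=6  102=13  103=5
Turnaround (C−A): 100=18  101=6  102=9  103=2
Waiting = turnaround − burst: 100=11, 101=2, 102=2, 103=0
Total waiting = 11 + 2 + 2 + 0 = 15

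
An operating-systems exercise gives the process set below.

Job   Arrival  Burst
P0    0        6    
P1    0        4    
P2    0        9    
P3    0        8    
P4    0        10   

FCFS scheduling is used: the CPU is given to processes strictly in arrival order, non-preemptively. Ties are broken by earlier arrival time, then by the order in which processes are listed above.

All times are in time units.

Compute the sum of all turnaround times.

Gantt: | P0 0-6 | P1 6-10 | P2 10-19 | P3 19-27 | P4 27-37 |
Completion: P0=6  P1=10  P2=19  P3=27  P4=37
Turnaround = completion − arrival: P0=6, P1=10, P2=19, P3=27, P4=37
Total turnaround = 6 + 10 + 19 + 27 + 37 = 99

99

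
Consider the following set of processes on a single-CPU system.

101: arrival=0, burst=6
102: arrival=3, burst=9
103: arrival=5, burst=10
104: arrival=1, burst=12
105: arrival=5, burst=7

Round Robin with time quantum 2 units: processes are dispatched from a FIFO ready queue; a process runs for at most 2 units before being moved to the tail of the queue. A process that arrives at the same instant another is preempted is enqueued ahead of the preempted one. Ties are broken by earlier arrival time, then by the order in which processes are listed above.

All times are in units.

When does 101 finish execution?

Schedule: | 101 0-2 | 104 2-4 | 101 4-6 | 102 6-8 | 104 8-10 | 103 10-12 | 105 12-14 | 101 14-16 | 102 16-18 | 104 18-20 | 103 20-22 | 105 22-24 | 102 24-26 | 104 26-28 | 103 28-30 | 105 30-32 | 102 32-34 | 104 34-36 | 103 36-38 | 105 38-39 | 102 39-40 | 104 40-42 | 103 42-44 |
Completion: 101=16  102=40  103=44  104=42  105=39

16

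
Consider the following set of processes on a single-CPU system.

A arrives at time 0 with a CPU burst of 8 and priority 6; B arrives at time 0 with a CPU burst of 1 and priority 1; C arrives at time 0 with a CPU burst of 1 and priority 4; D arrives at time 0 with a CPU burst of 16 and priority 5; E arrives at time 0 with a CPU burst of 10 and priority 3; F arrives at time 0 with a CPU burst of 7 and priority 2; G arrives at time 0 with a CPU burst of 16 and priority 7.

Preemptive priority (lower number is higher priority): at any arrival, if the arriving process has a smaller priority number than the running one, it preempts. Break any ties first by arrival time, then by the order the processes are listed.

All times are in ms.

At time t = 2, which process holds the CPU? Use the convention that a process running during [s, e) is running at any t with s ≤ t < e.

F

Gantt: | B 0-1 | F 1-8 | E 8-18 | C 18-19 | D 19-35 | A 35-43 | G 43-59 |
Completion: A=43  B=1  C=19  D=35  E=18  F=8  G=59
Turnaround (C−A): A=43  B=1  C=19  D=35  E=18  F=8  G=59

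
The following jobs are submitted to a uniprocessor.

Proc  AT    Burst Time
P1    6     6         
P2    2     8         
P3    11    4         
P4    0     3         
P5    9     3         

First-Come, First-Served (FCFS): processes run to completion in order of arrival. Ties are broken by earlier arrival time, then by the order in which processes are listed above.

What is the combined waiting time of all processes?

Schedule: | P4 0-3 | P2 3-11 | P1 11-17 | P5 17-20 | P3 20-24 |
Completion: P1=17  P2=11  P3=24  P4=3  P5=20
Waiting = turnaround − burst: P1=5, P2=1, P3=9, P4=0, P5=8
Total waiting = 5 + 1 + 9 + 0 + 8 = 23

23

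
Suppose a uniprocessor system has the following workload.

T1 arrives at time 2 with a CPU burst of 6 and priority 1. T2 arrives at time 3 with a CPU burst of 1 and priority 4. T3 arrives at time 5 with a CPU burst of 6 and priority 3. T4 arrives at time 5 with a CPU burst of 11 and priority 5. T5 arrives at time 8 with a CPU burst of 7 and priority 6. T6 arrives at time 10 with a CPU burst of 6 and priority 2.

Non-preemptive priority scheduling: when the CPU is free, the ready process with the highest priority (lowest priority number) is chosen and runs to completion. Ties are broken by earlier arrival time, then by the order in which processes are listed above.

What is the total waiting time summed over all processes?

Timeline: | idle 0-2 | T1 2-8 | T3 8-14 | T6 14-20 | T2 20-21 | T4 21-32 | T5 32-39 |
Completion: T1=8  T2=21  T3=14  T4=32  T5=39  T6=20
Turnaround (C−A): T1=6  T2=18  T3=9  T4=27  T5=31  T6=10
Waiting = turnaround − burst: T1=0, T2=17, T3=3, T4=16, T5=24, T6=4
Total waiting = 0 + 17 + 3 + 16 + 24 + 4 = 64

64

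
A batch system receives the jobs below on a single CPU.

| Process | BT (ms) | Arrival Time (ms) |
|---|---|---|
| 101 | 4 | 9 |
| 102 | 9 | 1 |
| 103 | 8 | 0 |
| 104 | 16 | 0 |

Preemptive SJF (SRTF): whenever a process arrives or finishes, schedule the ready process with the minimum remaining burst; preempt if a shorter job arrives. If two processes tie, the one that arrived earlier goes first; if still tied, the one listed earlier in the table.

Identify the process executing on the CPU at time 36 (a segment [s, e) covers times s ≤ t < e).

104

Schedule: | 103 0-8 | 102 8-9 | 101 9-13 | 102 13-21 | 104 21-37 |
Completion: 101=13  102=21  103=8  104=37
Turnaround (C−A): 101=4  102=20  103=8  104=37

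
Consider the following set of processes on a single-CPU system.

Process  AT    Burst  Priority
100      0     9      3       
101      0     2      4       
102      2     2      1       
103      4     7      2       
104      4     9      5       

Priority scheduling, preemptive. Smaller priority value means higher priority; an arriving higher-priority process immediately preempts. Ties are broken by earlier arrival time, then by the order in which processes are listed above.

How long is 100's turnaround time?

18

Timeline: | 100 0-2 | 102 2-4 | 103 4-11 | 100 11-18 | 101 18-20 | 104 20-29 |
Completion: 100=18  101=20  102=4  103=11  104=29
Turnaround(100) = completion − arrival = 18 − 0 = 18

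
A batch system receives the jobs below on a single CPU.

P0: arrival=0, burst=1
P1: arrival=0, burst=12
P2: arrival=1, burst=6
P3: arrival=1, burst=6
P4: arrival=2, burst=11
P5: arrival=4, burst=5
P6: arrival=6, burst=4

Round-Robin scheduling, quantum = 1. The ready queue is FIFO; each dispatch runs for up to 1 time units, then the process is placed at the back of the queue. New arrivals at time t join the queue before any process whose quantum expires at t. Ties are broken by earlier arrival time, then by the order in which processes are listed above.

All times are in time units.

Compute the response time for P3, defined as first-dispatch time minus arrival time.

Gantt: | P0 0-1 | P1 1-2 | P2 2-3 | P3 3-4 | P4 4-5 | P1 5-6 | P2 6-7 | P5 7-8 | P3 8-9 | P4 9-10 | P6 10-11 | P1 11-12 | P2 12-13 | P5 13-14 | P3 14-15 | P4 15-16 | P6 16-17 | P1 17-18 | P2 18-19 | P5 19-20 | P3 20-21 | P4 21-22 | P6 22-23 | P1 23-24 | P2 24-25 | P5 25-26 | P3 26-27 | P4 27-28 | P6 28-29 | P1 29-30 | P2 30-31 | P5 31-32 | P3 32-33 | P4 33-34 | P1 34-35 | P4 35-36 | P1 36-37 | P4 37-38 | P1 38-39 | P4 39-40 | P1 40-41 | P4 41-42 | P1 42-43 | P4 43-44 | P1 44-45 |
Completion: P0=1  P1=45  P2=31  P3=33  P4=44  P5=32  P6=29
Turnaround (C−A): P0=1  P1=45  P2=30  P3=32  P4=42  P5=28  P6=23
Response(P3) = first start − arrival = 3 − 1 = 2

2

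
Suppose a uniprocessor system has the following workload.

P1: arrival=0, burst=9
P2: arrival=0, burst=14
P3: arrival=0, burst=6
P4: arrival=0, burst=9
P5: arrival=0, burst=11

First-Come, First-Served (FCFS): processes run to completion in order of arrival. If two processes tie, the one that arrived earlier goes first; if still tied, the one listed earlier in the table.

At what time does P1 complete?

Schedule: | P1 0-9 | P2 9-23 | P3 23-29 | P4 29-38 | P5 38-49 |
Completion: P1=9  P2=23  P3=29  P4=38  P5=49

9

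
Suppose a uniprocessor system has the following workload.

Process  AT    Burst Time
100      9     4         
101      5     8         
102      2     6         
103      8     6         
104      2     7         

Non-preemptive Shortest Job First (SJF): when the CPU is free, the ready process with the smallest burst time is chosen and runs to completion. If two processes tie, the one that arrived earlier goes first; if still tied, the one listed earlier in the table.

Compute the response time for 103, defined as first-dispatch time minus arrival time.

0

Schedule: | idle 0-2 | 102 2-8 | 103 8-14 | 100 14-18 | 104 18-25 | 101 25-33 |
Completion: 100=18  101=33  102=8  103=14  104=25
Turnaround (C−A): 100=9  101=28  102=6  103=6  104=23
Response(103) = first start − arrival = 8 − 8 = 0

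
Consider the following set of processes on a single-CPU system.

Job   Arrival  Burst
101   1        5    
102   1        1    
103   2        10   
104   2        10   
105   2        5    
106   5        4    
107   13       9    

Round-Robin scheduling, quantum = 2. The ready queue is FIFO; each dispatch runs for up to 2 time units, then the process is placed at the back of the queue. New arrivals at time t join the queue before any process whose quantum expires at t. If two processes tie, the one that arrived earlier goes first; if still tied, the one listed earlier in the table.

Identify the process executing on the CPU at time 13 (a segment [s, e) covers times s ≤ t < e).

106

Schedule: | idle 0-1 | 101 1-3 | 102 3-4 | 103 4-6 | 104 6-8 | 105 8-10 | 101 10-12 | 106 12-14 | 103 14-16 | 104 16-18 | 105 18-20 | 101 20-21 | 107 21-23 | 106 23-25 | 103 25-27 | 104 27-29 | 105 29-30 | 107 30-32 | 103 32-34 | 104 34-36 | 107 36-38 | 103 38-40 | 104 40-42 | 107 42-45 |
Completion: 101=21  102=4  103=40  104=42  105=30  106=25  107=45
Turnaround (C−A): 101=20  102=3  103=38  104=40  105=28  106=20  107=32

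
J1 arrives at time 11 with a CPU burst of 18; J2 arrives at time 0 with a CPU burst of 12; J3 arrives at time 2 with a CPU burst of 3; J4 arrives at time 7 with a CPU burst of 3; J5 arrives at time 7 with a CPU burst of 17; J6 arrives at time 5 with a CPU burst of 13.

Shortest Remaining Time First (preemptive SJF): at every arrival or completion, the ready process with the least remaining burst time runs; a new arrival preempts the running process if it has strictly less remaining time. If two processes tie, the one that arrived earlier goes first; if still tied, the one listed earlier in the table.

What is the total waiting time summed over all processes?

Timeline: | J2 0-2 | J3 2-5 | J2 5-7 | J4 7-10 | J2 10-18 | J6 18-31 | J5 31-48 | J1 48-66 |
Completion: J1=66  J2=18  J3=5  J4=10  J5=48  J6=31
Waiting = turnaround − burst: J1=37, J2=6, J3=0, J4=0, J5=24, J6=13
Total waiting = 37 + 6 + 0 + 0 + 24 + 13 = 80

80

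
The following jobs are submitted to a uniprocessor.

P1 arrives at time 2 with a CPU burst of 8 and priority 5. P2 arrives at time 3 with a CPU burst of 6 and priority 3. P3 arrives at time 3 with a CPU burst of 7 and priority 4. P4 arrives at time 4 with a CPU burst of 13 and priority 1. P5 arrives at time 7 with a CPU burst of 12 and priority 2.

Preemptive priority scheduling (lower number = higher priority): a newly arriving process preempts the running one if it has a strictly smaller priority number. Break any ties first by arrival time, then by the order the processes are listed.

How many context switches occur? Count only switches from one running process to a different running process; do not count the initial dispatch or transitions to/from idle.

Schedule: | idle 0-2 | P1 2-3 | P2 3-4 | P4 4-17 | P5 17-29 | P2 29-34 | P3 34-41 | P1 41-48 |
Completion: P1=48  P2=34  P3=41  P4=17  P5=29
Turnaround (C−A): P1=46  P2=31  P3=38  P4=13  P5=22

6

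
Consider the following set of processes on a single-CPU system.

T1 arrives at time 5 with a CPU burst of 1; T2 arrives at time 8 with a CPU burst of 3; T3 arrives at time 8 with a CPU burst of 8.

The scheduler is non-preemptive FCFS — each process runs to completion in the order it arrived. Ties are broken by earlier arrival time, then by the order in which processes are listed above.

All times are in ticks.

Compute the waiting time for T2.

Gantt: | idle 0-5 | T1 5-6 | idle 6-8 | T2 8-11 | T3 11-19 |
Completion: T1=6  T2=11  T3=19
Turnaround (C−A): T1=1  T2=3  T3=11
Waiting(T2) = turnaround − burst = 3 − 3 = 0

0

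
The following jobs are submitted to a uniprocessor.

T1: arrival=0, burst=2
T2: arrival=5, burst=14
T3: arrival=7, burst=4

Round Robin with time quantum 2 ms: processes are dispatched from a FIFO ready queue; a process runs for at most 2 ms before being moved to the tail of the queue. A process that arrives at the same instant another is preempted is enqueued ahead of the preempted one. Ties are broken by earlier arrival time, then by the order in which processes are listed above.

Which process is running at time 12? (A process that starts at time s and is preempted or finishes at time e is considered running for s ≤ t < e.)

T3

Schedule: | T1 0-2 | idle 2-5 | T2 5-7 | T3 7-9 | T2 9-11 | T3 11-13 | T2 13-23 |
Completion: T1=2  T2=23  T3=13
Turnaround (C−A): T1=2  T2=18  T3=6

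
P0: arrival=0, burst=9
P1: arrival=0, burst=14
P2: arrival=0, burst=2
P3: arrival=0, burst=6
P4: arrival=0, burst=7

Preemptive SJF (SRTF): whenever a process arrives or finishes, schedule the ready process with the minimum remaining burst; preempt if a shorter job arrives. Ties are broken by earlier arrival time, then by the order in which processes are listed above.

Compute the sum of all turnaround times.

Timeline: | P2 0-2 | P3 2-8 | P4 8-15 | P0 15-24 | P1 24-38 |
Completion: P0=24  P1=38  P2=2  P3=8  P4=15
Turnaround = completion − arrival: P0=24, P1=38, P2=2, P3=8, P4=15
Total turnaround = 24 + 38 + 2 + 8 + 15 = 87

87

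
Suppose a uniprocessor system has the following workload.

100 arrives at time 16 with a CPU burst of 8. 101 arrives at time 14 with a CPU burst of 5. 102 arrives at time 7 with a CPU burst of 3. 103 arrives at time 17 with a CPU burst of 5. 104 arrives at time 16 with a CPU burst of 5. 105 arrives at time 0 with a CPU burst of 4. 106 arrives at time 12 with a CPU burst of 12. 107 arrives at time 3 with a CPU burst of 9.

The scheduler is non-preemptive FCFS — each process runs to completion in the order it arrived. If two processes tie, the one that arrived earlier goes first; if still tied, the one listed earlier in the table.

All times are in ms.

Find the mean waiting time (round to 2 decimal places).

Schedule: | 105 0-4 | 107 4-13 | 102 13-16 | 106 16-28 | 101 28-33 | 100 33-41 | 104 41-46 | 103 46-51 |
Completion: 100=41  101=33  102=16  103=51  104=46  105=4  106=28  107=13
Turnaround (C−A): 100=25  101=19  102=9  103=34  104=30  105=4  106=16  107=10
Waiting times: 100=17, 101=14, 102=6, 103=29, 104=25, 105=0, 106=4, 107=1
Average waiting = (17+14+6+29+25+0+4+1) / 8 = 96/8 = 12.00

12.00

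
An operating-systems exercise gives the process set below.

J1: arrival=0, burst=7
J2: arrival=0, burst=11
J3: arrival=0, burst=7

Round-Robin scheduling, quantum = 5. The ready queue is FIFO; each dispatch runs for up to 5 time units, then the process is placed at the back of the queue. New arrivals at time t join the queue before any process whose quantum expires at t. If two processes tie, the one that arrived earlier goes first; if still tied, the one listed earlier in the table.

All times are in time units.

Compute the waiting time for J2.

14

Schedule: | J1 0-5 | J2 5-10 | J3 10-15 | J1 15-17 | J2 17-22 | J3 22-24 | J2 24-25 |
Completion: J1=17  J2=25  J3=24
Waiting(J2) = turnaround − burst = 25 − 11 = 14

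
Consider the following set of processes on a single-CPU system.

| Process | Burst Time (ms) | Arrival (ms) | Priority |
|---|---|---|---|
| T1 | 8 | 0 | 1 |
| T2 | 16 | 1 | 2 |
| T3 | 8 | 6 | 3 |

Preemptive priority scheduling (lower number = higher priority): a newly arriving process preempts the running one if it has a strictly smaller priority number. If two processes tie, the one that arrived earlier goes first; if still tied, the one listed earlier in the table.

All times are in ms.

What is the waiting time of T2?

7

Timeline: | T1 0-8 | T2 8-24 | T3 24-32 |
Completion: T1=8  T2=24  T3=32
Waiting(T2) = turnaround − burst = 23 − 16 = 7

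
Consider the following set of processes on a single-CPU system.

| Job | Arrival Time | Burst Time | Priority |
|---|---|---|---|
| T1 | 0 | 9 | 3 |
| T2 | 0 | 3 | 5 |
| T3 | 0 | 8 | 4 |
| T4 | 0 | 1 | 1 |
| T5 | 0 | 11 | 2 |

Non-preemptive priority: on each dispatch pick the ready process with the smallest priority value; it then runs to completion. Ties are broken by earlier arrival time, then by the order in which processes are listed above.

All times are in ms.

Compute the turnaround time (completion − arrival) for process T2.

Gantt: | T4 0-1 | T5 1-12 | T1 12-21 | T3 21-29 | T2 29-32 |
Completion: T1=21  T2=32  T3=29  T4=1  T5=12
Turnaround (C−A): T1=21  T2=32  T3=29  T4=1  T5=12
Turnaround(T2) = completion − arrival = 32 − 0 = 32

32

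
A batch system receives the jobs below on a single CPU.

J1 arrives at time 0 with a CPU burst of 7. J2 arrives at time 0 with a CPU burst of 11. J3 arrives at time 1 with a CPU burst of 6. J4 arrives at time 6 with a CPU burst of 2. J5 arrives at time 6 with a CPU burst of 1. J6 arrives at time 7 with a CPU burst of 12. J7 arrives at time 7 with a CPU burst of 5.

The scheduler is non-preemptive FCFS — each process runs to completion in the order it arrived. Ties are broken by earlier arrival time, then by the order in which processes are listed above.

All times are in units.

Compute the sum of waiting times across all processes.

114

Schedule: | J1 0-7 | J2 7-18 | J3 18-24 | J4 24-26 | J5 26-27 | J6 27-39 | J7 39-44 |
Completion: J1=7  J2=18  J3=24  J4=26  J5=27  J6=39  J7=44
Turnaround (C−A): J1=7  J2=18  J3=23  J4=20  J5=21  J6=32  J7=37
Waiting = turnaround − burst: J1=0, J2=7, J3=17, J4=18, J5=20, J6=20, J7=32
Total waiting = 0 + 7 + 17 + 18 + 20 + 20 + 32 = 114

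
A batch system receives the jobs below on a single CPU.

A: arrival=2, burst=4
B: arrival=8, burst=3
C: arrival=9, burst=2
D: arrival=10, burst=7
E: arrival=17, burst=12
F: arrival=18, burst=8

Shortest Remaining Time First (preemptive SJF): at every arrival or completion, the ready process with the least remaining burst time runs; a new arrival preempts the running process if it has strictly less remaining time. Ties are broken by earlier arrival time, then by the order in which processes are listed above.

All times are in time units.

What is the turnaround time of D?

Gantt: | idle 0-2 | A 2-6 | idle 6-8 | B 8-11 | C 11-13 | D 13-20 | F 20-28 | E 28-40 |
Completion: A=6  B=11  C=13  D=20  E=40  F=28
Turnaround(D) = completion − arrival = 20 − 10 = 10

10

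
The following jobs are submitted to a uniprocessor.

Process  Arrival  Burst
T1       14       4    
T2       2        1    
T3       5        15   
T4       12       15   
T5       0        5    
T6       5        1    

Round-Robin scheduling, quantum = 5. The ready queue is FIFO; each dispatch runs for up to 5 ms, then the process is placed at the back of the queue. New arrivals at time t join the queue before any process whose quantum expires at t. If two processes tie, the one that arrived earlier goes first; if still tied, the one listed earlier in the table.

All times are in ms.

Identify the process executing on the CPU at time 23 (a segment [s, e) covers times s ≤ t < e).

T1

Schedule: | T5 0-5 | T2 5-6 | T3 6-11 | T6 11-12 | T3 12-17 | T4 17-22 | T1 22-26 | T3 26-31 | T4 31-41 |
Completion: T1=26  T2=6  T3=31  T4=41  T5=5  T6=12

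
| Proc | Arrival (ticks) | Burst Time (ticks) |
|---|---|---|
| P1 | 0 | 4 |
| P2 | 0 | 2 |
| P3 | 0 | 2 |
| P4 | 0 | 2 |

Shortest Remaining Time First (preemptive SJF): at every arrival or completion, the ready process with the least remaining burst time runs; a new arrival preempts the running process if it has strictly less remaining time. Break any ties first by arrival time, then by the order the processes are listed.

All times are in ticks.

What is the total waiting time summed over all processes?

Gantt: | P2 0-2 | P3 2-4 | P4 4-6 | P1 6-10 |
Completion: P1=10  P2=2  P3=4  P4=6
Turnaround (C−A): P1=10  P2=2  P3=4  P4=6
Waiting = turnaround − burst: P1=6, P2=0, P3=2, P4=4
Total waiting = 6 + 0 + 2 + 4 = 12

12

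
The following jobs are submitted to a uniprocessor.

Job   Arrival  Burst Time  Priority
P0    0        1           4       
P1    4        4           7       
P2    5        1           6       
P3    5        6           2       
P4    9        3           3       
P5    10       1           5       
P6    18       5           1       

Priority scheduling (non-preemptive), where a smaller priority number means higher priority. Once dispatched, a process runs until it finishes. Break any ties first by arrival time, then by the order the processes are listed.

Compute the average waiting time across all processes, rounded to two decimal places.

Schedule: | P0 0-1 | idle 1-4 | P1 4-8 | P3 8-14 | P4 14-17 | P5 17-18 | P6 18-23 | P2 23-24 |
Completion: P0=1  P1=8  P2=24  P3=14  P4=17  P5=18  P6=23
Waiting times: P0=0, P1=0, P2=18, P3=3, P4=5, P5=7, P6=0
Average waiting = (0+0+18+3+5+7+0) / 7 = 33/7 = 4.71

4.71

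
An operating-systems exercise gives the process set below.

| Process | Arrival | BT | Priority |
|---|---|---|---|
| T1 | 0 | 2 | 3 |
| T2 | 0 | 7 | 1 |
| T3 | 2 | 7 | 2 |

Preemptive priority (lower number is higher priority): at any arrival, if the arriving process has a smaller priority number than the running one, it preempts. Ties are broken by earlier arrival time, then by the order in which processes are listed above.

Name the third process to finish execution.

T1

Schedule: | T2 0-7 | T3 7-14 | T1 14-16 |
Completion: T1=16  T2=7  T3=14
Turnaround (C−A): T1=16  T2=7  T3=12
Finish order: T2 → T3 → T1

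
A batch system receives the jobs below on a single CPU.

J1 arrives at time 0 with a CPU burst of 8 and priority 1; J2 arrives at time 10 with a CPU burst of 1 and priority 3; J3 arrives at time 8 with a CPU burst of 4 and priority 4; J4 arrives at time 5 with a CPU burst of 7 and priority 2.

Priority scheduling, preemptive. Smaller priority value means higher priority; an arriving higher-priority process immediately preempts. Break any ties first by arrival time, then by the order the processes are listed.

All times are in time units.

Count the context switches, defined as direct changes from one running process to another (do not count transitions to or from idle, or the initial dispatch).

Timeline: | J1 0-8 | J4 8-15 | J2 15-16 | J3 16-20 |
Completion: J1=8  J2=16  J3=20  J4=15
Turnaround (C−A): J1=8  J2=6  J3=12  J4=10

3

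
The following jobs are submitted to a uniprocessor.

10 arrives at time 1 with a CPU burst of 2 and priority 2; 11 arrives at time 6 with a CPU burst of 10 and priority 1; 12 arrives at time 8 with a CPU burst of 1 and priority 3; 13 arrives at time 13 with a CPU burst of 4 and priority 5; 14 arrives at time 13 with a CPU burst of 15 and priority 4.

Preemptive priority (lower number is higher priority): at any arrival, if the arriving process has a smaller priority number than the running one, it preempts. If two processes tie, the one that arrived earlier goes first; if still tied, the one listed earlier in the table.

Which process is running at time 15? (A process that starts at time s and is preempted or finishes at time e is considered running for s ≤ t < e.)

11

Timeline: | idle 0-1 | 10 1-3 | idle 3-6 | 11 6-16 | 12 16-17 | 14 17-32 | 13 32-36 |
Completion: 10=3  11=16  12=17  13=36  14=32
Turnaround (C−A): 10=2  11=10  12=9  13=23  14=19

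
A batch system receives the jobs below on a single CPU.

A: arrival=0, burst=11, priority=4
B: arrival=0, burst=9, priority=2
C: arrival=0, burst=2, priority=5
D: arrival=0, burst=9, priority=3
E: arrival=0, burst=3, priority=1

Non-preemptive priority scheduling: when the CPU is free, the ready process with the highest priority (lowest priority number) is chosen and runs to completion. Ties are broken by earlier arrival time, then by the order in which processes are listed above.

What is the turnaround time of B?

12

Gantt: | E 0-3 | B 3-12 | D 12-21 | A 21-32 | C 32-34 |
Completion: A=32  B=12  C=34  D=21  E=3
Turnaround(B) = completion − arrival = 12 − 0 = 12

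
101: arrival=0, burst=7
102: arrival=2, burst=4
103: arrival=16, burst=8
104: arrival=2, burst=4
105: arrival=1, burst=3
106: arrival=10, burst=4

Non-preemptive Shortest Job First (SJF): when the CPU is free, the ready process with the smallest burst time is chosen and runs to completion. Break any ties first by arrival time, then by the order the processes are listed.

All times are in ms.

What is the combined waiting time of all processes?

Schedule: | 101 0-7 | 105 7-10 | 102 10-14 | 104 14-18 | 106 18-22 | 103 22-30 |
Completion: 101=7  102=14  103=30  104=18  105=10  106=22
Turnaround (C−A): 101=7  102=12  103=14  104=16  105=9  106=12
Waiting = turnaround − burst: 101=0, 102=8, 103=6, 104=12, 105=6, 106=8
Total waiting = 0 + 8 + 6 + 12 + 6 + 8 = 40

40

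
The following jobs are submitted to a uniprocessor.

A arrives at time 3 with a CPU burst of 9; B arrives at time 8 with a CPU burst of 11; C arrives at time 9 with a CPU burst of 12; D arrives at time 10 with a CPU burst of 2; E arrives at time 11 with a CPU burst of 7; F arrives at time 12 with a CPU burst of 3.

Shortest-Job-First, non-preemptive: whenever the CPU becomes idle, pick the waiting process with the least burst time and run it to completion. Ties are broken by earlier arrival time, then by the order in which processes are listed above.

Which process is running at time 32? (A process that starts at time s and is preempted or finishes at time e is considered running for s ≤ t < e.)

B

Schedule: | idle 0-3 | A 3-12 | D 12-14 | F 14-17 | E 17-24 | B 24-35 | C 35-47 |
Completion: A=12  B=35  C=47  D=14  E=24  F=17
Turnaround (C−A): A=9  B=27  C=38  D=4  E=13  F=5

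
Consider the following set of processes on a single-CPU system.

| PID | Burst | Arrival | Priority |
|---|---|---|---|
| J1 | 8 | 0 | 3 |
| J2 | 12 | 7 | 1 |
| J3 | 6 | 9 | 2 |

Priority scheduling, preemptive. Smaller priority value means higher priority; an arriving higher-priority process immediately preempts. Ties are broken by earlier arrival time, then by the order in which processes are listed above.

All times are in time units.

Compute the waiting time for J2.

0

Schedule: | J1 0-7 | J2 7-19 | J3 19-25 | J1 25-26 |
Completion: J1=26  J2=19  J3=25
Turnaround (C−A): J1=26  J2=12  J3=16
Waiting(J2) = turnaround − burst = 12 − 12 = 0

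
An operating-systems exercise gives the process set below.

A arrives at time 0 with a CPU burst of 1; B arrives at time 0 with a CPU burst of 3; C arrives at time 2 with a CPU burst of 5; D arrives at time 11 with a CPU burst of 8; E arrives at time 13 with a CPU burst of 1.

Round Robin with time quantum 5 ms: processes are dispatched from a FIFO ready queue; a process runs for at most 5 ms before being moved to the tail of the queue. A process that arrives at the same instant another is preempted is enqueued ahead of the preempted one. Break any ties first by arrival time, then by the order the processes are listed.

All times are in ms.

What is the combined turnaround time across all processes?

Gantt: | A 0-1 | B 1-4 | C 4-9 | idle 9-11 | D 11-16 | E 16-17 | D 17-20 |
Completion: A=1  B=4  C=9  D=20  E=17
Turnaround (C−A): A=1  B=4  C=7  D=9  E=4
Turnaround = completion − arrival: A=1, B=4, C=7, D=9, E=4
Total turnaround = 1 + 4 + 7 + 9 + 4 = 25

25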